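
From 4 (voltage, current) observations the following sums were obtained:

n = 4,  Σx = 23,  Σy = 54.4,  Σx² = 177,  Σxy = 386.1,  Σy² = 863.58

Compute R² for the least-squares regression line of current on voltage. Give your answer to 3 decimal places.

Sxx = Σx² − (Σx)²/n = 177 − 132.25 = 44.75
Sxy = Σxy − (Σx)(Σy)/n = 386.1 − 312.8 = 73.3
Syy = Σy² − (Σy)²/n = 863.58 − 739.84 = 123.74
R² = Sxy²/(Sxx·Syy) = (73.3)²/(44.75·123.74) = 0.970297

0.970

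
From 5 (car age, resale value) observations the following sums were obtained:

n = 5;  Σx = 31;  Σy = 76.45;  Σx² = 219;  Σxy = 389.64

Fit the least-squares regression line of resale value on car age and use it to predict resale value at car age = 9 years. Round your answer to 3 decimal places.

6.477

Sxx = Σx² − (Σx)²/n = 219 − 192.2 = 26.8
Sxy = Σxy − (Σx)(Σy)/n = 389.64 − 473.99 = -84.35
b = Sxy/Sxx = -84.35/26.8 = -3.147388
a = ȳ − b·x̄ = 15.29 − (-3.147388)·6.2 = 34.803806
ŷ(9) = a + b·9 = 34.803806 + (-3.147388)·9 = 6.477313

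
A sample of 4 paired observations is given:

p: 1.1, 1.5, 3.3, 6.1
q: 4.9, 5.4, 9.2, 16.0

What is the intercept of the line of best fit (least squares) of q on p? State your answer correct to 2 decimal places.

2.14

n = 4, Σx = 12, Σy = 35.5, Σxy = 141.45, Σx² = 51.56
Sxx = Σx² − (Σx)²/n = 51.56 − 36 = 15.56
Sxy = Σxy − (Σx)(Σy)/n = 141.45 − 106.5 = 34.95
b = Sxy/Sxx = 34.95/15.56 = 2.246144
a = ȳ − b·x̄ = 8.875 − 2.246144·3 = 2.136568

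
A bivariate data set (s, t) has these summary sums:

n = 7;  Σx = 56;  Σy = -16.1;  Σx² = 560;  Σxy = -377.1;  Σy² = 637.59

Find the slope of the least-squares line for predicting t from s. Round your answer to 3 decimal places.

Sxx = Σx² − (Σx)²/n = 560 − 448 = 112
Sxy = Σxy − (Σx)(Σy)/n = -377.1 − (-128.8) = -248.3
b = Sxy/Sxx = -248.3/112 = -2.216964

-2.217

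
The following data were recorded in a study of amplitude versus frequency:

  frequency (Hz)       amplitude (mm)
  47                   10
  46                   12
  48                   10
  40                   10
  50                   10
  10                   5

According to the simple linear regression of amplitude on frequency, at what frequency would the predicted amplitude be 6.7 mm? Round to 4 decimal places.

n = 6, Σx = 241, Σy = 57, Σxy = 2452, Σx² = 10829
Sxx = Σx² − (Σx)²/n = 10829 − 9680.166667 = 1148.833333
Sxy = Σxy − (Σx)(Σy)/n = 2452 − 2289.5 = 162.5
b = Sxy/Sxx = 162.5/1148.833333 = 0.141448
a = ȳ − b·x̄ = 9.5 − 0.141448·40.166667 = 3.818512
Set a + b·x = 6.7: x = (6.7 − 3.818512) / 0.141448 = 20.371385

20.3714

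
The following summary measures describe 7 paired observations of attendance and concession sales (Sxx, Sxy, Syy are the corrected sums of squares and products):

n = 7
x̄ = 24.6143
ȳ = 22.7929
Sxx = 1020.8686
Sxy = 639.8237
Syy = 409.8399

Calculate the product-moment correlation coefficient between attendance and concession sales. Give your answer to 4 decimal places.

r = Sxy/√(Sxx·Syy) = 639.8237/√(418392.684937) = 639.8237/646.832811 = 0.989164

0.9892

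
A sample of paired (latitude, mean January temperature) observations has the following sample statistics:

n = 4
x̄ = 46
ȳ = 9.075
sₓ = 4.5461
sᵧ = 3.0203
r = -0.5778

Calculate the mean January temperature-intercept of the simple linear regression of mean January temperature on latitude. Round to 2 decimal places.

b = r · sᵧ/sₓ = -0.5778 · 3.0203/4.5461 = -0.383874
a = ȳ − b·x̄ = 9.075 − (-0.383874)·46 = 26.733201

26.73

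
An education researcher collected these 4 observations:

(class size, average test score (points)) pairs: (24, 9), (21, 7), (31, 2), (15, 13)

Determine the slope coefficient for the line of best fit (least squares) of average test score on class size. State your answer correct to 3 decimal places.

-0.642

n = 4, Σx = 91, Σy = 31, Σxy = 620, Σx² = 2203
Sxx = Σx² − (Σx)²/n = 2203 − 2070.25 = 132.75
Sxy = Σxy − (Σx)(Σy)/n = 620 − 705.25 = -85.25
b = Sxy/Sxx = -85.25/132.75 = -0.642185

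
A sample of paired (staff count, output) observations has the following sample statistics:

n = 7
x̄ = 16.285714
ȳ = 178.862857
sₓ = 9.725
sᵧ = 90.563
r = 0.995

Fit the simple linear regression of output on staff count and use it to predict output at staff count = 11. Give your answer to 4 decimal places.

129.8863

b = r · sᵧ/sₓ = 0.995 · 90.563/9.725 = 9.265829
a = ȳ − b·x̄ = 178.862857 − 9.265829·16.285714 = 27.962219
ŷ(11) = a + b·11 = 27.962219 + 9.265829·11 = 129.886336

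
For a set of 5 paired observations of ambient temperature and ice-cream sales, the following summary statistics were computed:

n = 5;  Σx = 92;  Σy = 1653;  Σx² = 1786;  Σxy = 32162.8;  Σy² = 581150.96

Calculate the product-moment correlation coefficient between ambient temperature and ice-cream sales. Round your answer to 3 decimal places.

0.972

Sxx = Σx² − (Σx)²/n = 1786 − 1692.8 = 93.2
Sxy = Σxy − (Σx)(Σy)/n = 32162.8 − 30415.2 = 1747.6
Syy = Σy² − (Σy)²/n = 581150.96 − 546481.8 = 34669.16
r = Sxy/√(Sxx·Syy) = 1747.6/√(3231165.712) = 1747.6/1797.544356 = 0.972215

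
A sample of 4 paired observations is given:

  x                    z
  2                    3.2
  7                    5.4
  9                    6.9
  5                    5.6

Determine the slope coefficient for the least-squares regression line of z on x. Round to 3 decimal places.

n = 4, Σx = 23, Σy = 21.1, Σxy = 134.3, Σx² = 159
Sxx = Σx² − (Σx)²/n = 159 − 132.25 = 26.75
Sxy = Σxy − (Σx)(Σy)/n = 134.3 − 121.325 = 12.975
b = Sxy/Sxx = 12.975/26.75 = 0.485047

0.485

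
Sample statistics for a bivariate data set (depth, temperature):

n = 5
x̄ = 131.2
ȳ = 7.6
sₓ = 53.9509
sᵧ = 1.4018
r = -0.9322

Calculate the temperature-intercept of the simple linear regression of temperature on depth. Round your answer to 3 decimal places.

b = r · sᵧ/sₓ = -0.9322 · 1.4018/53.9509 = -0.024221
a = ȳ − b·x̄ = 7.6 − (-0.024221)·131.2 = 10.777827

10.778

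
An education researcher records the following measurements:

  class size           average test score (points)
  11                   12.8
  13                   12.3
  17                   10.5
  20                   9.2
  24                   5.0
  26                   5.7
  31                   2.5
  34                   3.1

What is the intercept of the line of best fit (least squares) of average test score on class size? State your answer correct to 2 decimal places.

n = 8, Σx = 176, Σy = 61.1, Σxy = 1114.3, Σx² = 4348
Sxx = Σx² − (Σx)²/n = 4348 − 3872 = 476
Sxy = Σxy − (Σx)(Σy)/n = 1114.3 − 1344.2 = -229.9
b = Sxy/Sxx = -229.9/476 = -0.482983
a = ȳ − b·x̄ = 7.6375 − (-0.482983)·22 = 18.263130

18.26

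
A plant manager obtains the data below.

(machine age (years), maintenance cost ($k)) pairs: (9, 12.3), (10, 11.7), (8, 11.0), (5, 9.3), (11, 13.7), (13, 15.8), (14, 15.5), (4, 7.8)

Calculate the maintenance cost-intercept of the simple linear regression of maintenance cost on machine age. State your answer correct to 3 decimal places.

4.915

n = 8, Σx = 74, Σy = 97.1, Σxy = 966.5, Σx² = 772
Sxx = Σx² − (Σx)²/n = 772 − 684.5 = 87.5
Sxy = Σxy − (Σx)(Σy)/n = 966.5 − 898.175 = 68.325
b = Sxy/Sxx = 68.325/87.5 = 0.780857
a = ȳ − b·x̄ = 12.1375 − 0.780857·9.25 = 4.914571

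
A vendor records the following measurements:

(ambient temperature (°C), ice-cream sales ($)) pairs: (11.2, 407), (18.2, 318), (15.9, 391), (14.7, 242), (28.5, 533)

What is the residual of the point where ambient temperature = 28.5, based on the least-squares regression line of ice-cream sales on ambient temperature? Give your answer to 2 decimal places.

38.84

n = 5, Σx = 88.5, Σy = 1891, Σxy = 35310.8, Σx² = 1737.83
Sxx = Σx² − (Σx)²/n = 1737.83 − 1566.45 = 171.38
Sxy = Σxy − (Σx)(Σy)/n = 35310.8 − 33470.7 = 1840.1
b = Sxy/Sxx = 1840.1/171.38 = 10.736959
a = ȳ − b·x̄ = 378.2 − 10.736959·17.7 = 188.155829
ŷ(28.5) = 188.155829 + 10.736959·28.5 = 494.159155
residual = y − ŷ = 533 − 494.159155 = 38.840845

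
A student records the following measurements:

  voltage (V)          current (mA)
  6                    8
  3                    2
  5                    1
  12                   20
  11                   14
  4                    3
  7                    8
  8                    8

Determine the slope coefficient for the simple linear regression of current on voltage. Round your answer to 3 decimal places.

1.903

n = 8, Σx = 56, Σy = 64, Σxy = 585, Σx² = 464
Sxx = Σx² − (Σx)²/n = 464 − 392 = 72
Sxy = Σxy − (Σx)(Σy)/n = 585 − 448 = 137
b = Sxy/Sxx = 137/72 = 1.902778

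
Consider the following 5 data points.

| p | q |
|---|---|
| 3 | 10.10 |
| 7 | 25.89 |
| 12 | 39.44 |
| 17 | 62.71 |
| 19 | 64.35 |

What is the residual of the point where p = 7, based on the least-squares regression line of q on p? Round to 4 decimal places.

n = 5, Σx = 58, Σy = 202.49, Σxy = 2973.53, Σx² = 852
Sxx = Σx² − (Σx)²/n = 852 − 672.8 = 179.2
Sxy = Σxy − (Σx)(Σy)/n = 2973.53 − 2348.884 = 624.646
b = Sxy/Sxx = 624.646/179.2 = 3.485748
a = ȳ − b·x̄ = 40.498 − 3.485748·11.6 = 0.063326
ŷ(7) = 0.063326 + 3.485748·7 = 24.463560
residual = y − ŷ = 25.89 − 24.463560 = 1.426440

1.4264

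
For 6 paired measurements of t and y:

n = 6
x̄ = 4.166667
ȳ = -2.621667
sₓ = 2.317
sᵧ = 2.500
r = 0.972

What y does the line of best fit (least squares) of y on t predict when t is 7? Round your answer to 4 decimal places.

0.3498

b = r · sᵧ/sₓ = 0.972 · 2.5/2.317 = 1.048770
a = ȳ − b·x̄ = -2.621667 − 1.048770·4.166667 = -6.991542
ŷ(7) = a + b·7 = -6.991542 + 1.048770·7 = 0.349848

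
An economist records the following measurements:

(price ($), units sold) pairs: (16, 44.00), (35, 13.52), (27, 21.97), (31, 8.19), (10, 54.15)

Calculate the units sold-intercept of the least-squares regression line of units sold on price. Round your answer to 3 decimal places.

n = 5, Σx = 119, Σy = 141.83, Σxy = 2565.78, Σx² = 3271
Sxx = Σx² − (Σx)²/n = 3271 − 2832.2 = 438.8
Sxy = Σxy − (Σx)(Σy)/n = 2565.78 − 3375.554 = -809.774
b = Sxy/Sxx = -809.774/438.8 = -1.845428
a = ȳ − b·x̄ = 28.366 − (-1.845428)·23.8 = 72.287197

72.287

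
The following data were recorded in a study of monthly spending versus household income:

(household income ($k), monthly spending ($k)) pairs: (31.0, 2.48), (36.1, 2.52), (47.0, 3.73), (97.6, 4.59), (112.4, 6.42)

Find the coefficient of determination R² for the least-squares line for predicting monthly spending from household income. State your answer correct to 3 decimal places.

0.898

n = 5, Σx = 324.1, Σy = 19.74, Σxy = 1512.754, Σx² = 26632.73, Σy² = 88.6982
Sxx = Σx² − (Σx)²/n = 26632.73 − 21008.162 = 5624.568
Sxy = Σxy − (Σx)(Σy)/n = 1512.754 − 1279.5468 = 233.2072
Syy = Σy² − (Σy)²/n = 88.6982 − 77.93352 = 10.76468
R² = Sxy²/(Sxx·Syy) = (233.2072)²/(5624.568·10.76468) = 0.898243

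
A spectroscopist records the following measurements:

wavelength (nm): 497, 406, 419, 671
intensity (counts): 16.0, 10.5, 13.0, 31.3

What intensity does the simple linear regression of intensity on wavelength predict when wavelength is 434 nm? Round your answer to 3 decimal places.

12.823

n = 4, Σx = 1993, Σy = 70.8, Σxy = 38664.3, Σx² = 1037647
Sxx = Σx² − (Σx)²/n = 1037647 − 993012.25 = 44634.75
Sxy = Σxy − (Σx)(Σy)/n = 38664.3 − 35276.1 = 3388.2
b = Sxy/Sxx = 3388.2/44634.75 = 0.075909
a = ȳ − b·x̄ = 17.7 − 0.075909·498.25 = -20.121891
ŷ(434) = a + b·434 = -20.121891 + 0.075909·434 = 12.822817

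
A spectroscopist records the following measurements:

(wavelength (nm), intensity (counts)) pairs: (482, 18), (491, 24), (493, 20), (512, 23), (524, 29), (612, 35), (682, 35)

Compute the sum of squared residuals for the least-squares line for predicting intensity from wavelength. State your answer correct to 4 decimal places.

n = 7, Σx = 3796, Σy = 184, Σxy = 102582, Σx² = 2092842, Σy² = 5120
Sxx = Σx² − (Σx)²/n = 2092842 − 2058516.571429 = 34325.428571
Sxy = Σxy − (Σx)(Σy)/n = 102582 − 99780.571429 = 2801.428571
Syy = Σy² − (Σy)²/n = 5120 − 4836.571429 = 283.428571
b = Sxy/Sxx = 2801.428571/34325.428571 = 0.081614
SSE = Syy − b·Sxy = 283.428571 − 0.081614·2801.428571 = 54.793348

54.7933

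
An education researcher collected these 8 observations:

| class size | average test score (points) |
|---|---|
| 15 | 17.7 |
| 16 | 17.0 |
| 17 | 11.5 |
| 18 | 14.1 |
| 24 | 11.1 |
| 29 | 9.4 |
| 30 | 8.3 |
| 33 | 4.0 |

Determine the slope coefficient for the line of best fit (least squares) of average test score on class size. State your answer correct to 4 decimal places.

n = 8, Σx = 182, Σy = 93.1, Σxy = 1906.8, Σx² = 4500
Sxx = Σx² − (Σx)²/n = 4500 − 4140.5 = 359.5
Sxy = Σxy − (Σx)(Σy)/n = 1906.8 − 2118.025 = -211.225
b = Sxy/Sxx = -211.225/359.5 = -0.587552

-0.5876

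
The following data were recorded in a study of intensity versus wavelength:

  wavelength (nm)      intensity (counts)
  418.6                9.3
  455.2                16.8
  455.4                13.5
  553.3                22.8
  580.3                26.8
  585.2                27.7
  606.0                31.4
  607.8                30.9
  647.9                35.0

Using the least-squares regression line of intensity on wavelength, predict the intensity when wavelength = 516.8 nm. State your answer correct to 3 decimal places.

n = 9, Σx = 4909.7, Σy = 214.2, Σxy = 122551.48, Σx² = 2731601.43
Sxx = Σx² − (Σx)²/n = 2731601.43 − 2678350.454444 = 53250.975556
Sxy = Σxy − (Σx)(Σy)/n = 122551.48 − 116850.86 = 5700.62
b = Sxy/Sxx = 5700.62/53250.975556 = 0.107052
a = ȳ − b·x̄ = 23.8 − 0.107052·545.522222 = -34.599210
ŷ(516.8) = a + b·516.8 = -34.599210 + 0.107052·516.8 = 20.725231

20.725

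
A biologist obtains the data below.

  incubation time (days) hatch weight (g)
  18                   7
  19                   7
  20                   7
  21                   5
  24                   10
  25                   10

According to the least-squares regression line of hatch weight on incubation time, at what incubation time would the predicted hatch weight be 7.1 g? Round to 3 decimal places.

20.084

n = 6, Σx = 127, Σy = 46, Σxy = 994, Σx² = 2727
Sxx = Σx² − (Σx)²/n = 2727 − 2688.166667 = 38.833333
Sxy = Σxy − (Σx)(Σy)/n = 994 − 973.666667 = 20.333333
b = Sxy/Sxx = 20.333333/38.833333 = 0.523605
a = ȳ − b·x̄ = 7.666667 − 0.523605·21.166667 = -3.416309
Set a + b·x = 7.1: x = (7.1 − (-3.416309)) / 0.523605 = 20.084426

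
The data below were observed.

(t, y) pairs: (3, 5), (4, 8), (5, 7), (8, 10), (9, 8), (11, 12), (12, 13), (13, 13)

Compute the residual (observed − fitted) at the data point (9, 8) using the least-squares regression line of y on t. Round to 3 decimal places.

n = 8, Σx = 65, Σy = 76, Σxy = 691, Σx² = 629
Sxx = Σx² − (Σx)²/n = 629 − 528.125 = 100.875
Sxy = Σxy − (Σx)(Σy)/n = 691 − 617.5 = 73.5
b = Sxy/Sxx = 73.5/100.875 = 0.728625
a = ȳ − b·x̄ = 9.5 − 0.728625·8.125 = 3.579926
ŷ(9) = 3.579926 + 0.728625·9 = 10.137546
residual = y − ŷ = 8 − 10.137546 = -2.137546

-2.138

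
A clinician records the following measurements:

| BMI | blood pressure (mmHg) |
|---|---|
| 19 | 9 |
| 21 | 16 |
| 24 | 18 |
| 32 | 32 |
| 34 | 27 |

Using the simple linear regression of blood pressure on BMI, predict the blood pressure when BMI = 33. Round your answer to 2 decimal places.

n = 5, Σx = 130, Σy = 102, Σxy = 2881, Σx² = 3558
Sxx = Σx² − (Σx)²/n = 3558 − 3380 = 178
Sxy = Σxy − (Σx)(Σy)/n = 2881 − 2652 = 229
b = Sxy/Sxx = 229/178 = 1.286517
a = ȳ − b·x̄ = 20.4 − 1.286517·26 = -13.049438
ŷ(33) = a + b·33 = -13.049438 + 1.286517·33 = 29.405618

29.41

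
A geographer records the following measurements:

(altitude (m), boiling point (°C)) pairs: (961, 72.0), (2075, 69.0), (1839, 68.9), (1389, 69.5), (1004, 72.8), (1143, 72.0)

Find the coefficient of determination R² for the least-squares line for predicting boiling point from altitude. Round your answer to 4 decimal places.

0.8200

n = 6, Σx = 8411, Σy = 424.2, Σxy = 590996.8, Σx² = 12854853, Σy² = 30006.3
Sxx = Σx² − (Σx)²/n = 12854853 − 11790820.166667 = 1064032.833333
Sxy = Σxy − (Σx)(Σy)/n = 590996.8 − 594657.7 = -3660.9
Syy = Σy² − (Σy)²/n = 30006.3 − 29990.94 = 15.36
R² = Sxy²/(Sxx·Syy) = (-3660.9)²/(1064032.833333·15.36) = 0.820030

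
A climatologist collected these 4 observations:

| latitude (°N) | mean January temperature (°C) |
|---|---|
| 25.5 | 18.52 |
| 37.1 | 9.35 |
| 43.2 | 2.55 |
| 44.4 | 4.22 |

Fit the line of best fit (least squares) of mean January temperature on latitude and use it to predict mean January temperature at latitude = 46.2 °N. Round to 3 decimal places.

1.560

n = 4, Σx = 150.2, Σy = 34.64, Σxy = 1116.673, Σx² = 5864.26
Sxx = Σx² − (Σx)²/n = 5864.26 − 5640.01 = 224.25
Sxy = Σxy − (Σx)(Σy)/n = 1116.673 − 1300.732 = -184.059
b = Sxy/Sxx = -184.059/224.25 = -0.820776
a = ȳ − b·x̄ = 8.66 − (-0.820776)·37.55 = 39.480136
ŷ(46.2) = a + b·46.2 = 39.480136 + (-0.820776)·46.2 = 1.560288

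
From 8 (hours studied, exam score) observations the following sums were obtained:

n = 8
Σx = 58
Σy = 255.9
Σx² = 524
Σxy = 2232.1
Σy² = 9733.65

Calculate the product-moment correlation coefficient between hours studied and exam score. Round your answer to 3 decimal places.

0.941

Sxx = Σx² − (Σx)²/n = 524 − 420.5 = 103.5
Sxy = Σxy − (Σx)(Σy)/n = 2232.1 − 1855.275 = 376.825
Syy = Σy² − (Σy)²/n = 9733.65 − 8185.60125 = 1548.04875
r = Sxy/√(Sxx·Syy) = 376.825/√(160223.045625) = 376.825/400.278710 = 0.941407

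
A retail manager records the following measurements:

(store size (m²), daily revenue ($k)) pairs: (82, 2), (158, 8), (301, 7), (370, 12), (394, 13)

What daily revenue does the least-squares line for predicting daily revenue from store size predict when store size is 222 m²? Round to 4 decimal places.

n = 5, Σx = 1305, Σy = 42, Σxy = 13097, Σx² = 414425
Sxx = Σx² − (Σx)²/n = 414425 − 340605 = 73820
Sxy = Σxy − (Σx)(Σy)/n = 13097 − 10962 = 2135
b = Sxy/Sxx = 2135/73820 = 0.028922
a = ȳ − b·x̄ = 8.4 − 0.028922·261 = 0.851436
ŷ(222) = a + b·222 = 0.851436 + 0.028922·222 = 7.272054

7.2721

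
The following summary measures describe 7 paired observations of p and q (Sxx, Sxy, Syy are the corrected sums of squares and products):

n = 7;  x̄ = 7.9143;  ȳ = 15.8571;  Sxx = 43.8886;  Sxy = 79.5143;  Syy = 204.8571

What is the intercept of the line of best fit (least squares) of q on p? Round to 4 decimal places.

b = Sxy/Sxx = 79.5143/43.8886 = 1.811730
a = ȳ − b·x̄ = 15.8571 − 1.811730·7.9143 = 1.518524

1.5185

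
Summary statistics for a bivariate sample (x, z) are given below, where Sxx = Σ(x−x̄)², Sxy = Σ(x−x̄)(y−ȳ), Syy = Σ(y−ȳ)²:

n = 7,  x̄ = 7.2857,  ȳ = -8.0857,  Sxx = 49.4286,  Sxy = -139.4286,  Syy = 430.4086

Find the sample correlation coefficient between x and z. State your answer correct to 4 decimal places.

-0.9559

r = Sxy/√(Sxx·Syy) = -139.4286/√(21274.494526) = -139.4286/145.857789 = -0.955922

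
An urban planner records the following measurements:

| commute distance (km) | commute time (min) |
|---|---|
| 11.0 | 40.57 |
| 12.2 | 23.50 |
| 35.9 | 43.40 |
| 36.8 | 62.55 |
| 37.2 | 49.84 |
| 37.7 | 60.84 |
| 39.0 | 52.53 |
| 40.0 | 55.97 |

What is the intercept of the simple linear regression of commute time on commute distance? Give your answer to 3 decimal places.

22.345

n = 8, Σx = 249.8, Σy = 389.2, Σxy = 13028.056, Σx² = 8839.02
Sxx = Σx² − (Σx)²/n = 8839.02 − 7800.005 = 1039.015
Sxy = Σxy − (Σx)(Σy)/n = 13028.056 − 12152.77 = 875.286
b = Sxy/Sxx = 875.286/1039.015 = 0.842419
a = ȳ − b·x̄ = 48.65 − 0.842419·31.225 = 22.345466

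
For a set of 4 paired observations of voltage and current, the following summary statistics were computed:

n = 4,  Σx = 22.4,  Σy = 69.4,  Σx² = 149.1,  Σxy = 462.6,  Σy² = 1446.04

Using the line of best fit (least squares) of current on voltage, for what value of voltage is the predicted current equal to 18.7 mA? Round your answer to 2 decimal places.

Sxx = Σx² − (Σx)²/n = 149.1 − 125.44 = 23.66
Sxy = Σxy − (Σx)(Σy)/n = 462.6 − 388.64 = 73.96
b = Sxy/Sxx = 73.96/23.66 = 3.125951
a = ȳ − b·x̄ = 17.35 − 3.125951·5.6 = -0.155325
Set a + b·x = 18.7: x = (18.7 − (-0.155325)) / 3.125951 = 6.031869

6.03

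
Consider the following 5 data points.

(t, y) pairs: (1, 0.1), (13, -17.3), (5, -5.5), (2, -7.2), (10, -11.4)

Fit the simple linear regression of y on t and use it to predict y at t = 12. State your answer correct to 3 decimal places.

n = 5, Σx = 31, Σy = -41.3, Σxy = -380.7, Σx² = 299
Sxx = Σx² − (Σx)²/n = 299 − 192.2 = 106.8
Sxy = Σxy − (Σx)(Σy)/n = -380.7 − (-256.06) = -124.64
b = Sxy/Sxx = -124.64/106.8 = -1.167041
a = ȳ − b·x̄ = -8.26 − (-1.167041)·6.2 = -1.024345
ŷ(12) = a + b·12 = -1.024345 + (-1.167041)·12 = -15.028839

-15.029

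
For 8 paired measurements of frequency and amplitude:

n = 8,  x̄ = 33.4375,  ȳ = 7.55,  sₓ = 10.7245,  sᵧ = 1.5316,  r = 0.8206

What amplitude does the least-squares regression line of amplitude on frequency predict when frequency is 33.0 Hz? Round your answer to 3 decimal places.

b = r · sᵧ/sₓ = 0.8206 · 1.5316/10.7245 = 0.117192
a = ȳ − b·x̄ = 7.55 − 0.117192·33.4375 = 3.631376
ŷ(33.0) = a + b·33.0 = 3.631376 + 0.117192·33 = 7.498728

7.499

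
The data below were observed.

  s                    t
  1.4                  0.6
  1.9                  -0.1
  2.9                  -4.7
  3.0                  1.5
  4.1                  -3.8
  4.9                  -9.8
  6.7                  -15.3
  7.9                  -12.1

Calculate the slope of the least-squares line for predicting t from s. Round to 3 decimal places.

n = 8, Σx = 32.8, Σy = -43.7, Σxy = -270.18, Σx² = 171.1
Sxx = Σx² − (Σx)²/n = 171.1 − 134.48 = 36.62
Sxy = Σxy − (Σx)(Σy)/n = -270.18 − (-179.17) = -91.01
b = Sxy/Sxx = -91.01/36.62 = -2.485254

-2.485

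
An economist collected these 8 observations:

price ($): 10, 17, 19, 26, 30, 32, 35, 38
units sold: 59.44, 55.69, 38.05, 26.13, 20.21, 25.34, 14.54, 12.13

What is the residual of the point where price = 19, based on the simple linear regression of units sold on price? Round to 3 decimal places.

n = 8, Σx = 207, Σy = 251.53, Σxy = 5330.48, Σx² = 6019
Sxx = Σx² − (Σx)²/n = 6019 − 5356.125 = 662.875
Sxy = Σxy − (Σx)(Σy)/n = 5330.48 − 6508.33875 = -1177.85875
b = Sxy/Sxx = -1177.85875/662.875 = -1.776894
a = ȳ − b·x̄ = 31.44125 − (-1.776894)·25.875 = 77.418388
ŷ(19) = 77.418388 + (-1.776894)·19 = 43.657398
residual = y − ŷ = 38.05 − 43.657398 = -5.607398

-5.607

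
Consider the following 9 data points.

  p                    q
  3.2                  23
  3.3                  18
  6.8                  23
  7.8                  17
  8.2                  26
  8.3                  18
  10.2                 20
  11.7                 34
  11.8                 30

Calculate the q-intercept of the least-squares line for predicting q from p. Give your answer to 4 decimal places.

14.8027

n = 9, Σx = 71.3, Σy = 209, Σxy = 1740.4, Σx² = 644.51
Sxx = Σx² − (Σx)²/n = 644.51 − 564.854444 = 79.655556
Sxy = Σxy − (Σx)(Σy)/n = 1740.4 − 1655.744444 = 84.655556
b = Sxy/Sxx = 84.655556/79.655556 = 1.062770
a = ȳ − b·x̄ = 23.222222 − 1.062770·7.922222 = 14.802720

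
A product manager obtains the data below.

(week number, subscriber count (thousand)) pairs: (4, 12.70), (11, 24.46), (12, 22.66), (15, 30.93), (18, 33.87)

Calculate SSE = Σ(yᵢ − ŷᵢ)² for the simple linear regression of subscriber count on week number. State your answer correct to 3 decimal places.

n = 5, Σx = 60, Σy = 124.62, Σxy = 1665.39, Σx² = 830, Σy² = 3376.899
Sxx = Σx² − (Σx)²/n = 830 − 720 = 110
Sxy = Σxy − (Σx)(Σy)/n = 1665.39 − 1495.44 = 169.95
Syy = Σy² − (Σy)²/n = 3376.899 − 3106.02888 = 270.87012
b = Sxy/Sxx = 169.95/110 = 1.545
SSE = Syy − b·Sxy = 270.87012 − 1.545·169.95 = 8.29737

8.297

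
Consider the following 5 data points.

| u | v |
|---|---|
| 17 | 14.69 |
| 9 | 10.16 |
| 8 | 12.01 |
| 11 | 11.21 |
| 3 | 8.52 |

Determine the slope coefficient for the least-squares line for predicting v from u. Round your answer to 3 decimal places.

n = 5, Σx = 48, Σy = 56.59, Σxy = 586.12, Σx² = 564
Sxx = Σx² − (Σx)²/n = 564 − 460.8 = 103.2
Sxy = Σxy − (Σx)(Σy)/n = 586.12 − 543.264 = 42.856
b = Sxy/Sxx = 42.856/103.2 = 0.415271

0.415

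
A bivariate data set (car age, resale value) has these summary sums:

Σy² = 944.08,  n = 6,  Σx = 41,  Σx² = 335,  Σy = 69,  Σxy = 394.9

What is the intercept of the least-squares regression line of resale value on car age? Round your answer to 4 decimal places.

21.0459

Sxx = Σx² − (Σx)²/n = 335 − 280.166667 = 54.833333
Sxy = Σxy − (Σx)(Σy)/n = 394.9 − 471.5 = -76.6
b = Sxy/Sxx = -76.6/54.833333 = -1.396960
a = ȳ − b·x̄ = 11.5 − (-1.396960)·6.833333 = 21.045897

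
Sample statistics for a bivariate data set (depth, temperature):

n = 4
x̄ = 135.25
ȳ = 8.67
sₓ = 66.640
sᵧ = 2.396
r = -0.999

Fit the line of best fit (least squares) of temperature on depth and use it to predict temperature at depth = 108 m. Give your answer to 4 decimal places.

9.6488

b = r · sᵧ/sₓ = -0.999 · 2.396/66.64 = -0.035918
a = ȳ − b·x̄ = 8.67 − (-0.035918)·135.25 = 13.527967
ŷ(108) = a + b·108 = 13.527967 + (-0.035918)·108 = 9.648777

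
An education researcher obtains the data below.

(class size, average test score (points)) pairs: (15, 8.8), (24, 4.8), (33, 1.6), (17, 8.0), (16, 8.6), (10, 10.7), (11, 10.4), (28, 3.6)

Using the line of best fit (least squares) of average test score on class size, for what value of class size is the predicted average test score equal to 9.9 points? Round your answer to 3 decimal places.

n = 8, Σx = 154, Σy = 56.5, Σxy = 895.8, Σx² = 3440
Sxx = Σx² − (Σx)²/n = 3440 − 2964.5 = 475.5
Sxy = Σxy − (Σx)(Σy)/n = 895.8 − 1087.625 = -191.825
b = Sxy/Sxx = -191.825/475.5 = -0.403417
a = ȳ − b·x̄ = 7.0625 − (-0.403417)·19.25 = 14.828286
Set a + b·x = 9.9: x = (9.9 − 14.828286) / (-0.403417) = 12.216343

12.216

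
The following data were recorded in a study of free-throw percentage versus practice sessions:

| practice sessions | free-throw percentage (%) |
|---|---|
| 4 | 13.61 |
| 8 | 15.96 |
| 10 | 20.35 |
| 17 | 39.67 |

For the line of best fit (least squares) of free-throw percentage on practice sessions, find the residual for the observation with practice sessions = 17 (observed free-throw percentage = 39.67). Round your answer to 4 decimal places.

2.0367

n = 4, Σx = 39, Σy = 89.59, Σxy = 1060.01, Σx² = 469
Sxx = Σx² − (Σx)²/n = 469 − 380.25 = 88.75
Sxy = Σxy − (Σx)(Σy)/n = 1060.01 − 873.5025 = 186.5075
b = Sxy/Sxx = 186.5075/88.75 = 2.101493
a = ȳ − b·x̄ = 22.3975 − 2.101493·9.75 = 1.907944
ŷ(17) = 1.907944 + 2.101493·17 = 37.633324
residual = y − ŷ = 39.67 − 37.633324 = 2.036676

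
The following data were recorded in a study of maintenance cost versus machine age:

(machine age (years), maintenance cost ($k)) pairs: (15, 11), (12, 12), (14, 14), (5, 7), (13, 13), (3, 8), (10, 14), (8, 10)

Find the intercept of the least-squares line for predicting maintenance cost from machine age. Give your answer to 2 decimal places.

n = 8, Σx = 80, Σy = 89, Σxy = 953, Σx² = 932
Sxx = Σx² − (Σx)²/n = 932 − 800 = 132
Sxy = Σxy − (Σx)(Σy)/n = 953 − 890 = 63
b = Sxy/Sxx = 63/132 = 0.477273
a = ȳ − b·x̄ = 11.125 − 0.477273·10 = 6.352273

6.35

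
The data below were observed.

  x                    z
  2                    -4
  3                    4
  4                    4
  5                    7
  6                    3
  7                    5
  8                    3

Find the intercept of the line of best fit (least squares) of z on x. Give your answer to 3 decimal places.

n = 7, Σx = 35, Σy = 22, Σxy = 132, Σx² = 203
Sxx = Σx² − (Σx)²/n = 203 − 175 = 28
Sxy = Σxy − (Σx)(Σy)/n = 132 − 110 = 22
b = Sxy/Sxx = 22/28 = 0.785714
a = ȳ − b·x̄ = 3.142857 − 0.785714·5 = -0.785714

-0.786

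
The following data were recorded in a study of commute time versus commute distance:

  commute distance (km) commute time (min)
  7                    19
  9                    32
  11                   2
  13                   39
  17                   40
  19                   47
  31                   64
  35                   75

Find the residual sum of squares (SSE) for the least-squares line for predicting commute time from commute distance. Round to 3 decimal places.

791.130

n = 8, Σx = 142, Σy = 318, Σxy = 7132, Σx² = 3256, Σy² = 16440
Sxx = Σx² − (Σx)²/n = 3256 − 2520.5 = 735.5
Sxy = Σxy − (Σx)(Σy)/n = 7132 − 5644.5 = 1487.5
Syy = Σy² − (Σy)²/n = 16440 − 12640.5 = 3799.5
b = Sxy/Sxx = 1487.5/735.5 = 2.022434
SSE = Syy − b·Sxy = 3799.5 − 2.022434·1487.5 = 791.129844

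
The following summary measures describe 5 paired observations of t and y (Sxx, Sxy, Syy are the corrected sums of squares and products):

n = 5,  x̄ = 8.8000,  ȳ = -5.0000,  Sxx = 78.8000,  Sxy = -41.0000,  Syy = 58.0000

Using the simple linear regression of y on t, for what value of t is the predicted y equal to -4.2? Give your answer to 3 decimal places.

b = Sxy/Sxx = -41/78.8 = -0.520305
a = ȳ − b·x̄ = -5 − (-0.520305)·8.8 = -0.421320
Set a + b·x = -4.2: x = (-4.2 − (-0.421320)) / (-0.520305) = 7.262439

7.262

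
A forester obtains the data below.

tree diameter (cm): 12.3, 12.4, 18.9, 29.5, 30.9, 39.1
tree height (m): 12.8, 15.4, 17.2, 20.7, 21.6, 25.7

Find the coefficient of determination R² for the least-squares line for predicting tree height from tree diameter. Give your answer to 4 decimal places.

0.9637

n = 6, Σx = 143.1, Σy = 113.4, Σxy = 2956.44, Σx² = 4016.13, Σy² = 2252.38
Sxx = Σx² − (Σx)²/n = 4016.13 − 3412.935 = 603.195
Sxy = Σxy − (Σx)(Σy)/n = 2956.44 − 2704.59 = 251.85
Syy = Σy² − (Σy)²/n = 2252.38 − 2143.26 = 109.12
R² = Sxy²/(Sxx·Syy) = (251.85)²/(603.195·109.12) = 0.963656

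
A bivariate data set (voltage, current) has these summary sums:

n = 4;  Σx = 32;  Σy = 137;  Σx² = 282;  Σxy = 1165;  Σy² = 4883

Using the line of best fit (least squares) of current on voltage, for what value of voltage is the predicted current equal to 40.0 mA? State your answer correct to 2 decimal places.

Sxx = Σx² − (Σx)²/n = 282 − 256 = 26
Sxy = Σxy − (Σx)(Σy)/n = 1165 − 1096 = 69
b = Sxy/Sxx = 69/26 = 2.653846
a = ȳ − b·x̄ = 34.25 − 2.653846·8 = 13.019231
Set a + b·x = 40.0: x = (40.0 − 13.019231) / 2.653846 = 10.166667

10.17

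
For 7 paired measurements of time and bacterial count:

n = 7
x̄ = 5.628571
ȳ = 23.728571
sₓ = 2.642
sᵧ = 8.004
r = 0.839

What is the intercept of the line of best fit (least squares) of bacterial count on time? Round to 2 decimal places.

b = r · sᵧ/sₓ = 0.839 · 8.004/2.642 = 2.541770
a = ȳ − b·x̄ = 23.728571 − 2.541770·5.628571 = 9.422039

9.42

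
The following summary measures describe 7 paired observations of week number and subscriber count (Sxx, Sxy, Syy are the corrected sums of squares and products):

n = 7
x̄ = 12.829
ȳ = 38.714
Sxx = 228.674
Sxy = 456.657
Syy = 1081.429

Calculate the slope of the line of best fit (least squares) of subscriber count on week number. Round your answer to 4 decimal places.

1.9970

b = Sxy/Sxx = 456.657/228.674 = 1.996978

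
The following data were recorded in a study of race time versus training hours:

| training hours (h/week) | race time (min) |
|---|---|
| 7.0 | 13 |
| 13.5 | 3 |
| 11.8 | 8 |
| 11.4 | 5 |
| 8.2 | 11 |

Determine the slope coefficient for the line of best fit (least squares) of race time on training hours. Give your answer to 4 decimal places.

-1.4533

n = 5, Σx = 51.9, Σy = 40, Σxy = 373.1, Σx² = 567.69
Sxx = Σx² − (Σx)²/n = 567.69 − 538.722 = 28.968
Sxy = Σxy − (Σx)(Σy)/n = 373.1 − 415.2 = -42.1
b = Sxy/Sxx = -42.1/28.968 = -1.453328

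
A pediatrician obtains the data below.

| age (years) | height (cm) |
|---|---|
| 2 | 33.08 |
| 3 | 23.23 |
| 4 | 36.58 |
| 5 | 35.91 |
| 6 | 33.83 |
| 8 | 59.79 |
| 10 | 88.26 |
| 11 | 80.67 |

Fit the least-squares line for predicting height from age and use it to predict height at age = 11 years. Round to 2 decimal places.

82.51

n = 8, Σx = 49, Σy = 391.35, Σxy = 2912.99, Σx² = 375
Sxx = Σx² − (Σx)²/n = 375 − 300.125 = 74.875
Sxy = Σxy − (Σx)(Σy)/n = 2912.99 − 2397.01875 = 515.97125
b = Sxy/Sxx = 515.97125/74.875 = 6.891102
a = ȳ − b·x̄ = 48.91875 − 6.891102·6.125 = 6.710751
ŷ(11) = a + b·11 = 6.710751 + 6.891102·11 = 82.512871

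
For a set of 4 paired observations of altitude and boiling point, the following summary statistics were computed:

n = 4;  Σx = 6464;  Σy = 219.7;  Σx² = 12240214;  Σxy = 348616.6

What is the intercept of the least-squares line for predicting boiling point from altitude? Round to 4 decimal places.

Sxx = Σx² − (Σx)²/n = 12240214 − 10445824 = 1794390
Sxy = Σxy − (Σx)(Σy)/n = 348616.6 − 355035.2 = -6418.6
b = Sxy/Sxx = -6418.6/1794390 = -0.003577
a = ȳ − b·x̄ = 54.925 − (-0.003577)·1616 = 60.705492

60.7055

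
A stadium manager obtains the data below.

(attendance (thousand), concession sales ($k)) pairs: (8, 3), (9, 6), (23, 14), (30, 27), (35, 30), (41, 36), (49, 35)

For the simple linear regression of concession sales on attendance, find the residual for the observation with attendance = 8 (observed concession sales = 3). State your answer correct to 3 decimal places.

-1.514

n = 7, Σx = 195, Σy = 151, Σxy = 5451, Σx² = 6881
Sxx = Σx² − (Σx)²/n = 6881 − 5432.142857 = 1448.857143
Sxy = Σxy − (Σx)(Σy)/n = 5451 − 4206.428571 = 1244.571429
b = Sxy/Sxx = 1244.571429/1448.857143 = 0.859002
a = ȳ − b·x̄ = 21.571429 − 0.859002·27.857143 = -2.357918
ŷ(8) = -2.357918 + 0.859002·8 = 4.514100
residual = y − ŷ = 3 − 4.514100 = -1.514100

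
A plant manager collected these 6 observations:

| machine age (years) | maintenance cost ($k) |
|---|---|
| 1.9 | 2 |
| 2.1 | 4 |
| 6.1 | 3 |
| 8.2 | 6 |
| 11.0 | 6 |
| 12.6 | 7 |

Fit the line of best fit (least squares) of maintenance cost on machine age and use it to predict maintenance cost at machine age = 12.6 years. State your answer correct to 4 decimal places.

n = 6, Σx = 41.9, Σy = 28, Σxy = 233.9, Σx² = 392.23
Sxx = Σx² − (Σx)²/n = 392.23 − 292.601667 = 99.628333
Sxy = Σxy − (Σx)(Σy)/n = 233.9 − 195.533333 = 38.366667
b = Sxy/Sxx = 38.366667/99.628333 = 0.385098
a = ȳ − b·x̄ = 4.666667 − 0.385098·6.983333 = 1.977399
ŷ(12.6) = a + b·12.6 = 1.977399 + 0.385098·12.6 = 6.829633

6.8296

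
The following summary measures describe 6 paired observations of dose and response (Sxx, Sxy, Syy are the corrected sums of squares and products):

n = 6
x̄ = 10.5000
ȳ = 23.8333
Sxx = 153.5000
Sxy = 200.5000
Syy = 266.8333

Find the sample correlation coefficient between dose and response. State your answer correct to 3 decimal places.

0.991

r = Sxy/√(Sxx·Syy) = 200.5/√(40958.91155) = 200.5/202.383081 = 0.990695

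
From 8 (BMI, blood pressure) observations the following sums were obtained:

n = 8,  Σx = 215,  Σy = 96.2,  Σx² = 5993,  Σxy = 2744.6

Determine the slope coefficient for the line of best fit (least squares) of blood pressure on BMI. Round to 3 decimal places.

Sxx = Σx² − (Σx)²/n = 5993 − 5778.125 = 214.875
Sxy = Σxy − (Σx)(Σy)/n = 2744.6 − 2585.375 = 159.225
b = Sxy/Sxx = 159.225/214.875 = 0.741012

0.741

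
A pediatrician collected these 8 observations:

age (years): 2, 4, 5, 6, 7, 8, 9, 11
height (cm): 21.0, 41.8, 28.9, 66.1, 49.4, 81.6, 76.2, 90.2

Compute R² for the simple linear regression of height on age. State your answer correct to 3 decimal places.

n = 8, Σx = 52, Σy = 455.2, Σxy = 3426.9, Σx² = 396, Σy² = 30434.06
Sxx = Σx² − (Σx)²/n = 396 − 338 = 58
Sxy = Σxy − (Σx)(Σy)/n = 3426.9 − 2958.8 = 468.1
Syy = Σy² − (Σy)²/n = 30434.06 − 25900.88 = 4533.18
R² = Sxy²/(Sxx·Syy) = (468.1)²/(58·4533.18) = 0.833386

0.833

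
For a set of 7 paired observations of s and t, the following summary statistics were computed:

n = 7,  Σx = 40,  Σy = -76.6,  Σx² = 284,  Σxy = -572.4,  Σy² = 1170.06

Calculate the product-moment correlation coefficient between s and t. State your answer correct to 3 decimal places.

Sxx = Σx² − (Σx)²/n = 284 − 228.571429 = 55.428571
Sxy = Σxy − (Σx)(Σy)/n = -572.4 − (-437.714286) = -134.685714
Syy = Σy² − (Σy)²/n = 1170.06 − 838.222857 = 331.837143
r = Sxy/√(Sxx·Syy) = -134.685714/√(18393.258776) = -134.685714/135.621749 = -0.993098

-0.993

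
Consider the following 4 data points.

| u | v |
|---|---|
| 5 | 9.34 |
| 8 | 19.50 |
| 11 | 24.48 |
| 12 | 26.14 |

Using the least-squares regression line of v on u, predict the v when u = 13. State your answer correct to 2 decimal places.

n = 4, Σx = 36, Σy = 79.46, Σxy = 785.66, Σx² = 354
Sxx = Σx² − (Σx)²/n = 354 − 324 = 30
Sxy = Σxy − (Σx)(Σy)/n = 785.66 − 715.14 = 70.52
b = Sxy/Sxx = 70.52/30 = 2.350667
a = ȳ − b·x̄ = 19.865 − 2.350667·9 = -1.291
ŷ(13) = a + b·13 = -1.291 + 2.350667·13 = 29.267667

29.27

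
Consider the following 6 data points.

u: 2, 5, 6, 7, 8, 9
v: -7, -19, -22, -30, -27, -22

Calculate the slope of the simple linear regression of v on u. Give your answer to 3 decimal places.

-2.654

n = 6, Σx = 37, Σy = -127, Σxy = -865, Σx² = 259
Sxx = Σx² − (Σx)²/n = 259 − 228.166667 = 30.833333
Sxy = Σxy − (Σx)(Σy)/n = -865 − (-783.166667) = -81.833333
b = Sxy/Sxx = -81.833333/30.833333 = -2.654054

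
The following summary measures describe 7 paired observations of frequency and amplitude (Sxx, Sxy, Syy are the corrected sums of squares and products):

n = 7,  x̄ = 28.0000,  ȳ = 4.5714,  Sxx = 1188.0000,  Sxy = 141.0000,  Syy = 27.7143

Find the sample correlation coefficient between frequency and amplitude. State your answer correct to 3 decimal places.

r = Sxy/√(Sxx·Syy) = 141/√(32924.5884) = 141/181.451339 = 0.777068

0.777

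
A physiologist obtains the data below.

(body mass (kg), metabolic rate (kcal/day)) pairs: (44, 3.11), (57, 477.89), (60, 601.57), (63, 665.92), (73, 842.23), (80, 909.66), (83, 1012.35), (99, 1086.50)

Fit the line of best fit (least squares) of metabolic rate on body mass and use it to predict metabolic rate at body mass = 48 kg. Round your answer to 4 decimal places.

n = 8, Σx = 559, Σy = 5599.23, Σxy = 431267.87, Σx² = 41173
Sxx = Σx² − (Σx)²/n = 41173 − 39060.125 = 2112.875
Sxy = Σxy − (Σx)(Σy)/n = 431267.87 − 391246.19625 = 40021.67375
b = Sxy/Sxx = 40021.67375/2112.875 = 18.941809
a = ȳ − b·x̄ = 699.90375 − 18.941809·69.875 = -623.655123
ŷ(48) = a + b·48 = -623.655123 + 18.941809·48 = 285.551688

285.5517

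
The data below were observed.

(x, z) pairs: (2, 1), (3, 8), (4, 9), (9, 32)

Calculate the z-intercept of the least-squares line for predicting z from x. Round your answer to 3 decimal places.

n = 4, Σx = 18, Σy = 50, Σxy = 350, Σx² = 110
Sxx = Σx² − (Σx)²/n = 110 − 81 = 29
Sxy = Σxy − (Σx)(Σy)/n = 350 − 225 = 125
b = Sxy/Sxx = 125/29 = 4.310345
a = ȳ − b·x̄ = 12.5 − 4.310345·4.5 = -6.896552

-6.897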